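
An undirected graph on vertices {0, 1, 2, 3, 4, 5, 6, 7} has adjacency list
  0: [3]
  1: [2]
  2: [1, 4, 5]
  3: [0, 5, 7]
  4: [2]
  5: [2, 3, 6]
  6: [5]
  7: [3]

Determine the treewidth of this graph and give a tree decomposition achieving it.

Each bag holds 2 vertices, so the decomposition has width 1, which upper-bounds the treewidth. Any graph with an edge has treewidth ≥ 1, and G has the edge 0–3. Combining the bounds, tw(G) = 1.

Treewidth 1.
One such decomposition:
Bags: B1 = {0, 3}  B2 = {3, 7}  B3 = {3, 5}  B4 = {2, 5}  B5 = {2, 4}  B6 = {1, 2}  B7 = {5, 6}
Tree: B1–B2, B1–B3, B3–B4, B4–B5, B4–B6, B3–B7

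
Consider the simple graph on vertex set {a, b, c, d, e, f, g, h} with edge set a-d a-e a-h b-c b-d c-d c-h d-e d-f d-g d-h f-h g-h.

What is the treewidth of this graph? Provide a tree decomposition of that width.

The largest bag has 3 vertices, giving width 2; this decomposition certifies tw(G) ≤ 2. On the other hand G contains the 3-clique {a, d, e}. A clique must lie in a single bag of any decomposition, so no decomposition can have width below 2. Therefore the treewidth is 2.

Treewidth 2.
One such decomposition:
Bags: B1 = {a, d, e}  B2 = {a, d, h}  B3 = {d, f, h}  B4 = {d, g, h}  B5 = {c, d, h}  B6 = {b, c, d}
Tree: B1–B2, B2–B3, B3–B4, B4–B5, B5–B6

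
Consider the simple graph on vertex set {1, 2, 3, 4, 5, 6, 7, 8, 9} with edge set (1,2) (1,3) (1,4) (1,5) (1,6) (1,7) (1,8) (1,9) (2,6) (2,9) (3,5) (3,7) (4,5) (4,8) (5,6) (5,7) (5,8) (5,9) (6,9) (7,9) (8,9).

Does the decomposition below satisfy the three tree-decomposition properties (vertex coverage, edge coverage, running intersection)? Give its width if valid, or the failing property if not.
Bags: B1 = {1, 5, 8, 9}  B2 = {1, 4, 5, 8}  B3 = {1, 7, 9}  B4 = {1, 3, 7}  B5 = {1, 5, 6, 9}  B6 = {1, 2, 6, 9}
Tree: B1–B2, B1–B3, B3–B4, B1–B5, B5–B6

A tree decomposition must satisfy three properties: every vertex lies in some bag; for every edge, both endpoints lie together in some bag; and for every vertex, the bags containing it form a connected subtree. Here edge (5,7) lies in no bag, so the decomposition is invalid.

No — edge (5,7) lies in no bag.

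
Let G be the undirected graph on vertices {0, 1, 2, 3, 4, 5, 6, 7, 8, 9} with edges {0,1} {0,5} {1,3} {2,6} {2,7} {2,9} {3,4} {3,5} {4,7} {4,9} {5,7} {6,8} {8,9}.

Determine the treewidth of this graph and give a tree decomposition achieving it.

The largest bag has 3 vertices, giving width 2; this decomposition certifies tw(G) ≤ 2. The edges 0–1–3–5–0 form a cycle, so G is not a tree and its treewidth is at least 2. Combining the bounds, tw(G) = 2.

Treewidth 2.
One such decomposition:
Bags: B1 = {0, 1, 5}  B2 = {1, 3, 5}  B3 = {3, 5, 7}  B4 = {3, 4, 7}  B5 = {2, 4, 7}  B6 = {2, 4, 9}  B7 = {2, 6, 9}  B8 = {6, 8, 9}
Tree: B1–B2, B2–B3, B3–B4, B4–B5, B5–B6, B6–B7, B7–B8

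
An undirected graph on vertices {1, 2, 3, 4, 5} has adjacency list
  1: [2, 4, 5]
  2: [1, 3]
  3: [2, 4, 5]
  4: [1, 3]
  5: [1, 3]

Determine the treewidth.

A width-2 tree decomposition is:
Bags: B1 = {1, 2, 3}  B2 = {1, 3, 4}  B3 = {1, 3, 5}
Tree: B1–B2, B2–B3
The largest bag has 3 vertices, giving width 2; this decomposition certifies tw(G) ≤ 2. For the lower bound, G contains the cycle 1–2–3–4–1, so G is not a forest; only forests have treewidth ≤ 1, hence tw(G) ≥ 2. Therefore the treewidth is 2.

2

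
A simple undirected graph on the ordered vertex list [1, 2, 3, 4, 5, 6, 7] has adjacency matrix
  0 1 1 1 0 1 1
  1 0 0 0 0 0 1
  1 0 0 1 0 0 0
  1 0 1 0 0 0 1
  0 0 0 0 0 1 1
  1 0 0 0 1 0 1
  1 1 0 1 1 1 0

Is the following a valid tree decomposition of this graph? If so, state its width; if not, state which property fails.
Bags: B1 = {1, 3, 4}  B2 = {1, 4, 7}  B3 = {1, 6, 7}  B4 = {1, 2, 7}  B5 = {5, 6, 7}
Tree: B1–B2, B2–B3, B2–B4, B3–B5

Vertex coverage: the bags together contain {1, 2, 3, 4, 5, 6, 7}, the full vertex set. Edge coverage: each edge of G has both endpoints in at least one bag. Running intersection: for every vertex, the bags containing it form a connected subtree. All three properties hold, so this is a valid tree decomposition of width max|bag| − 1 = 2, and hence tw(G) ≤ 2.

Yes; width 2.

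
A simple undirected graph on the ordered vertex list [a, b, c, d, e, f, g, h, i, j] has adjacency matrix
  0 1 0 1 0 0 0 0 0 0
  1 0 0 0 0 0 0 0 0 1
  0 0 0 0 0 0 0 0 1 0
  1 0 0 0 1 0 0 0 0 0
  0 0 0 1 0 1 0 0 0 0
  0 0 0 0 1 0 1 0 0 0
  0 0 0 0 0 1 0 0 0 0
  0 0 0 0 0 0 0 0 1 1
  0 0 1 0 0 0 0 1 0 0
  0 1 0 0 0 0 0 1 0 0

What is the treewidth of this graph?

1

A width-1 tree decomposition is:
Bags: B1 = {f, g}  B2 = {e, f}  B3 = {d, e}  B4 = {a, d}  B5 = {a, b}  B6 = {b, j}  B7 = {h, j}  B8 = {h, i}  B9 = {c, i}
Tree: B1–B2, B2–B3, B3–B4, B4–B5, B5–B6, B6–B7, B7–B8, B8–B9
Every bag has size at most 2, so the width is 2 − 1 = 1 and tw(G) ≤ 1. G has an edge, so its treewidth is at least 1. Therefore the treewidth is 1.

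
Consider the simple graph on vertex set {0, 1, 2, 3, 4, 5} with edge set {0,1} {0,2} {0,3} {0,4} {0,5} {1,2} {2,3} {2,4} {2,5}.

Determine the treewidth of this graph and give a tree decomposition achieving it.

Each bag holds 3 vertices, so the decomposition has width 2, which upper-bounds the treewidth. On the other hand G contains the 3-clique {0, 1, 2}. A clique must lie in a single bag of any decomposition, so no decomposition can have width below 2. The upper and lower bounds meet at 2, so that is the treewidth.

Treewidth 2.
One such decomposition:
Bags: B1 = {0, 2, 3}  B2 = {0, 2, 5}  B3 = {0, 2, 4}  B4 = {0, 1, 2}
Tree: B1–B2, B1–B3, B3–B4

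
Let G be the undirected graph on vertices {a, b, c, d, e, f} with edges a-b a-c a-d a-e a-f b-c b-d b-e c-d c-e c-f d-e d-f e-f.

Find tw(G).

A width-4 tree decomposition is:
Bags: B1 = {a, c, d, e, f}  B2 = {a, b, c, d, e}
Tree: B1–B2
Every bag has size at most 5, so the width is 5 − 1 = 4 and tw(G) ≤ 4. Conversely, {a, c, d, e, f} is a clique of size 5, and the vertices of any clique must share a bag in every tree decomposition; so some bag has ≥ 5 vertices and tw(G) ≥ 4. The upper and lower bounds meet at 4, so that is the treewidth.

4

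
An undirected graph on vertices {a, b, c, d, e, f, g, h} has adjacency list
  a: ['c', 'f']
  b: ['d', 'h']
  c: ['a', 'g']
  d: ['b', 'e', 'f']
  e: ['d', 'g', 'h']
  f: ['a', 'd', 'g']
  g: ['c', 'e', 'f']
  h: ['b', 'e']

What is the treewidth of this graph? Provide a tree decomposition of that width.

Every bag has size at most 3, so the width is 3 − 1 = 2 and tw(G) ≤ 2. For the lower bound, G contains the cycle c–a–f–g–c, so G is not a forest; only forests have treewidth ≤ 1, hence tw(G) ≥ 2. Hence tw(G) = 2 exactly.

Treewidth 2.
One such decomposition:
Bags: B1 = {a, c, g}  B2 = {a, f, g}  B3 = {e, f, g}  B4 = {d, e, f}  B5 = {d, e, h}  B6 = {b, d, h}
Tree: B1–B2, B2–B3, B3–B4, B4–B5, B5–B6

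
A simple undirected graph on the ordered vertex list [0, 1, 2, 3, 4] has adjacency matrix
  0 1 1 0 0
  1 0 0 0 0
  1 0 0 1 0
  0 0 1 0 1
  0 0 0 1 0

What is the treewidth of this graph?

A width-1 tree decomposition is:
Bags: B1 = {3, 4}  B2 = {2, 3}  B3 = {0, 2}  B4 = {0, 1}
Tree: B1–B2, B2–B3, B3–B4
Each bag holds 2 vertices, so the decomposition has width 1, which upper-bounds the treewidth. Any graph with an edge has treewidth ≥ 1, and G has the edge 4–3. Combining the bounds, tw(G) = 1.

1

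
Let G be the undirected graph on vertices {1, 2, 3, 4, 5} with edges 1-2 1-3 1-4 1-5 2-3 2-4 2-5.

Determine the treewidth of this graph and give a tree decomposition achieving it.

Treewidth 2.
One optimal decomposition is:
Bags: B1 = {1, 2, 5}  B2 = {1, 2, 4}  B3 = {1, 2, 3}
Tree: B1–B2, B2–B3

The largest bag has 3 vertices, giving width 2; this decomposition certifies tw(G) ≤ 2. On the other hand G contains the 3-clique {1, 2, 3}. A clique must lie in a single bag of any decomposition, so no decomposition can have width below 2. Combining the bounds, tw(G) = 2.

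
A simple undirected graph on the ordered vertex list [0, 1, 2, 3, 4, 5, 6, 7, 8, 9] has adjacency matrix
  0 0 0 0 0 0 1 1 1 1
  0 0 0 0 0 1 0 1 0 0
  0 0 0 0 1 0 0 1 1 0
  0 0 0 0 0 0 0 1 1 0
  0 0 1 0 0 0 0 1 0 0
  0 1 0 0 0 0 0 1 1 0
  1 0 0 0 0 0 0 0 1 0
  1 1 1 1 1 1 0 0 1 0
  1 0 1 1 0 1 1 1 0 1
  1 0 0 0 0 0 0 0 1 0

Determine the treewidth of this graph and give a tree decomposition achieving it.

Treewidth 2.
One optimal decomposition is:
Bags: B1 = {0, 7, 8}  B2 = {3, 7, 8}  B3 = {5, 7, 8}  B4 = {1, 5, 7}  B5 = {2, 7, 8}  B6 = {0, 6, 8}  B7 = {0, 8, 9}  B8 = {2, 4, 7}
Tree: B1–B2, B1–B3, B3–B4, B2–B5, B1–B6, B1–B7, B5–B8

Each bag holds 3 vertices, so the decomposition has width 2, which upper-bounds the treewidth. For the lower bound, the 3 vertices {0, 8, 9} are pairwise adjacent, and any tree decomposition puts a clique entirely inside one bag — forcing width ≥ 2. Hence tw(G) = 2 exactly.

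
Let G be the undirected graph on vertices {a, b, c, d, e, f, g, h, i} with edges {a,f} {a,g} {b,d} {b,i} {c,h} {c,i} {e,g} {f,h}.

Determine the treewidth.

A width-1 tree decomposition is:
Bags: B1 = {b, d}  B2 = {b, i}  B3 = {c, i}  B4 = {c, h}  B5 = {f, h}  B6 = {a, f}  B7 = {a, g}  B8 = {e, g}
Tree: B1–B2, B2–B3, B3–B4, B4–B5, B5–B6, B6–B7, B7–B8
Every bag has size at most 2, so the width is 2 − 1 = 1 and tw(G) ≤ 1. Any graph with an edge has treewidth ≥ 1, and G has the edge d–b. Hence tw(G) = 1 exactly.

1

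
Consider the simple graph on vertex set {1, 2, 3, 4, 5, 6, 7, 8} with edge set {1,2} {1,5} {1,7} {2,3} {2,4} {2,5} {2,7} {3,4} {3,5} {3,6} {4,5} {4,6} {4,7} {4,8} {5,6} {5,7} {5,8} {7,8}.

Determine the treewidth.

A width-3 tree decomposition is:
Bags: B1 = {2, 3, 4, 5}  B2 = {2, 4, 5, 7}  B3 = {3, 4, 5, 6}  B4 = {1, 2, 5, 7}  B5 = {4, 5, 7, 8}
Tree: B1–B2, B1–B3, B2–B4, B2–B5
Every bag has size at most 4, so the width is 4 − 1 = 3 and tw(G) ≤ 3. For the lower bound, the 4 vertices {1, 2, 5, 7} are pairwise adjacent, and any tree decomposition puts a clique entirely inside one bag — forcing width ≥ 3. Therefore the treewidth is 3.

3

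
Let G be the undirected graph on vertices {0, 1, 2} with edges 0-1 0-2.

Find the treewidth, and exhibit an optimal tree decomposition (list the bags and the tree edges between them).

Treewidth 1.
Bags: B1 = {0, 2}  B2 = {0, 1}
Tree: B1–B2

The largest bag has 2 vertices, giving width 1; this decomposition certifies tw(G) ≤ 1. Any graph with an edge has treewidth ≥ 1, and G has the edge 2–0. Hence tw(G) = 1 exactly.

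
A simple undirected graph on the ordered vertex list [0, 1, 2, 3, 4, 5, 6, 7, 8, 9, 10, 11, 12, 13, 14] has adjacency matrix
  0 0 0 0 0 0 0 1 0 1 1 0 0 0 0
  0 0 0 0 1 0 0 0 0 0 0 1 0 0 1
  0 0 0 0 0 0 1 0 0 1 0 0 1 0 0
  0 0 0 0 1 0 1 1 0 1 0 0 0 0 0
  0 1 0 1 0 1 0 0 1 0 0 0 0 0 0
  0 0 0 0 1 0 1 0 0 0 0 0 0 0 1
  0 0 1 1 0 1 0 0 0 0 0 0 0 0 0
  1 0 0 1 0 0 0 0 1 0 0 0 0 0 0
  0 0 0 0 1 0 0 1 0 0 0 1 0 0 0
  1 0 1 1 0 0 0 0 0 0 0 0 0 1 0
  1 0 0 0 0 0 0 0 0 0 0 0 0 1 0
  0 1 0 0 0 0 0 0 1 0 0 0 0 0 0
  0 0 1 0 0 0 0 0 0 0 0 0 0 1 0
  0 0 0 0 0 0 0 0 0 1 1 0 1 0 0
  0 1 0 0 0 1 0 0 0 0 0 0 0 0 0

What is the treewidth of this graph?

3

A width-3 tree decomposition is:
Bags: B1 = {2, 10, 12, 13}  B2 = {2, 9, 10, 13}  B3 = {0, 2, 9, 10}  B4 = {0, 2, 6, 9}  B5 = {0, 3, 6, 9}  B6 = {0, 3, 6, 7}  B7 = {3, 5, 6, 7}  B8 = {3, 4, 5, 7}  B9 = {4, 5, 7, 8}  B10 = {4, 5, 8, 14}  B11 = {1, 4, 8, 14}  B12 = {1, 8, 11, 14}
Tree: B1–B2, B2–B3, B3–B4, B4–B5, B5–B6, B6–B7, B7–B8, B8–B9, B9–B10, B10–B11, B11–B12
Each bag holds 4 vertices, so the decomposition has width 3, which upper-bounds the treewidth. For the lower bound: the 4 vertex sets {10,12,13}, {2}, {9}, {0,3,6,7} are disjoint, each induces a connected subgraph, and every pair is joined by at least one edge of G. Contracting each set to a single vertex therefore yields K_{4} as a minor, and since treewidth is minor-monotone, tw(G) ≥ tw(K_{4}) = 3. Combining the bounds, tw(G) = 3.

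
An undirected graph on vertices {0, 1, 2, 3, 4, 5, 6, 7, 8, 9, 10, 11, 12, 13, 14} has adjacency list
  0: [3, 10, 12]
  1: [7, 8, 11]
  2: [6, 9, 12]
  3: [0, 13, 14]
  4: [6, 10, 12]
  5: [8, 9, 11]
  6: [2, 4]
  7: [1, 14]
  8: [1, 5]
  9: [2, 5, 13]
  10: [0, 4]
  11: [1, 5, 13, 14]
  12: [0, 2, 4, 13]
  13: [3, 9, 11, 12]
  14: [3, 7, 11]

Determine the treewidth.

A width-3 tree decomposition is:
Bags: B1 = {1, 5, 7, 8}  B2 = {1, 5, 7, 11}  B3 = {5, 7, 11, 14}  B4 = {5, 9, 11, 14}  B5 = {9, 11, 13, 14}  B6 = {3, 9, 13, 14}  B7 = {2, 3, 9, 13}  B8 = {2, 3, 12, 13}  B9 = {0, 2, 3, 12}  B10 = {0, 2, 6, 12}  B11 = {0, 4, 6, 12}  B12 = {0, 4, 6, 10}
Tree: B1–B2, B2–B3, B3–B4, B4–B5, B5–B6, B6–B7, B7–B8, B8–B9, B9–B10, B10–B11, B11–B12
Each bag holds 4 vertices, so the decomposition has width 3, which upper-bounds the treewidth. For the lower bound: the 4 vertex sets {1,7,8}, {5}, {11}, {3,9,13,14} are disjoint, each induces a connected subgraph, and every pair is joined by at least one edge of G. Contracting each set to a single vertex therefore yields K_{4} as a minor, and since treewidth is minor-monotone, tw(G) ≥ tw(K_{4}) = 3. Therefore the treewidth is 3.

3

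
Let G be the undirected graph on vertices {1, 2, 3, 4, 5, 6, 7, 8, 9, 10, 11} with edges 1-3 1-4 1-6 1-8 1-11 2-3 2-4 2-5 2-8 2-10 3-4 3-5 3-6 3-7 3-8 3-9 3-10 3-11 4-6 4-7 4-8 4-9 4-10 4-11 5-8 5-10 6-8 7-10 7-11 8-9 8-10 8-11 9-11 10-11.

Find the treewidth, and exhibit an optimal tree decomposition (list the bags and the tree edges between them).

Each bag holds 5 vertices, so the decomposition has width 4, which upper-bounds the treewidth. On the other hand G contains the 5-clique {2, 3, 4, 8, 10}. A clique must lie in a single bag of any decomposition, so no decomposition can have width below 4. Hence tw(G) = 4 exactly.

Treewidth 4.
Bags: B1 = {1, 3, 4, 8, 11}  B2 = {3, 4, 8, 10, 11}  B3 = {3, 4, 7, 10, 11}  B4 = {1, 3, 4, 6, 8}  B5 = {3, 4, 8, 9, 11}  B6 = {2, 3, 4, 8, 10}  B7 = {2, 3, 5, 8, 10}
Tree: B1–B2, B2–B3, B1–B4, B1–B5, B2–B6, B6–B7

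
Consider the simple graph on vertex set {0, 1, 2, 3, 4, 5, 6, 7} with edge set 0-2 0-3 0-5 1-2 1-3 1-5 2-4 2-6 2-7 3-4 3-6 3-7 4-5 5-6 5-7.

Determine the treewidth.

A width-3 tree decomposition is:
Bags: B1 = {1, 2, 3, 5}  B2 = {2, 3, 5, 6}  B3 = {0, 2, 3, 5}  B4 = {2, 3, 5, 7}  B5 = {2, 3, 4, 5}
Tree: B1–B2, B2–B3, B3–B4, B4–B5
Each bag holds 4 vertices, so the decomposition has width 3, which upper-bounds the treewidth. For the lower bound: the 4 vertex sets {1,3}, {5,6}, {2}, {0} are disjoint, each induces a connected subgraph, and every pair is joined by at least one edge of G. Contracting each set to a single vertex therefore yields K_{4} as a minor, and since treewidth is minor-monotone, tw(G) ≥ tw(K_{4}) = 3. Therefore the treewidth is 3.

3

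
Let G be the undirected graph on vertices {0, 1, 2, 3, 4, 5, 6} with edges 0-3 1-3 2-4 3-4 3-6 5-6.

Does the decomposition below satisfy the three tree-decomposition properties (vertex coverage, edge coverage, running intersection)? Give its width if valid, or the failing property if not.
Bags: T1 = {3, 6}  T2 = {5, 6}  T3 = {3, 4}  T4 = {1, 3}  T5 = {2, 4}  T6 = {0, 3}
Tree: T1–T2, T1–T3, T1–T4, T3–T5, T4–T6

Checking the three conditions: (i) the bags cover all of {0, 1, 2, 3, 4, 5, 6}; (ii) for each edge, some bag contains both endpoints; (iii) the bags containing any fixed vertex form a subtree. All hold, so the decomposition is valid with width 2 − 1 = 1.

Yes; width 1.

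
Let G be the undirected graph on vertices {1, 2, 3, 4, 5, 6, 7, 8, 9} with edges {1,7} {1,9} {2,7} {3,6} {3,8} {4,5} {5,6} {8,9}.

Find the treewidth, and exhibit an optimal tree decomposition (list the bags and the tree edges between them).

Every bag has size at most 2, so the width is 2 − 1 = 1 and tw(G) ≤ 1. Since G has at least one edge (e.g. 2–7), it is not an edgeless graph, so tw(G) ≥ 1. Combining the bounds, tw(G) = 1.

Treewidth 1.
One optimal decomposition is:
Bags: B1 = {2, 7}  B2 = {1, 7}  B3 = {1, 9}  B4 = {8, 9}  B5 = {3, 8}  B6 = {3, 6}  B7 = {5, 6}  B8 = {4, 5}
Tree: B1–B2, B2–B3, B3–B4, B4–B5, B5–B6, B6–B7, B7–B8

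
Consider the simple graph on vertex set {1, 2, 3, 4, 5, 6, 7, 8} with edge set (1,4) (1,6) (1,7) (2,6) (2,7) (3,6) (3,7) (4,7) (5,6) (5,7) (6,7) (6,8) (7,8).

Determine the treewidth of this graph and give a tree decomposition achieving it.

Treewidth 2.
Bags: B1 = {3, 6, 7}  B2 = {1, 6, 7}  B3 = {2, 6, 7}  B4 = {6, 7, 8}  B5 = {1, 4, 7}  B6 = {5, 6, 7}
Tree: B1–B2, B2–B3, B3–B4, B2–B5, B3–B6

Each bag holds 3 vertices, so the decomposition has width 2, which upper-bounds the treewidth. On the other hand G contains the 3-clique {1, 4, 7}. A clique must lie in a single bag of any decomposition, so no decomposition can have width below 2. The upper and lower bounds meet at 2, so that is the treewidth.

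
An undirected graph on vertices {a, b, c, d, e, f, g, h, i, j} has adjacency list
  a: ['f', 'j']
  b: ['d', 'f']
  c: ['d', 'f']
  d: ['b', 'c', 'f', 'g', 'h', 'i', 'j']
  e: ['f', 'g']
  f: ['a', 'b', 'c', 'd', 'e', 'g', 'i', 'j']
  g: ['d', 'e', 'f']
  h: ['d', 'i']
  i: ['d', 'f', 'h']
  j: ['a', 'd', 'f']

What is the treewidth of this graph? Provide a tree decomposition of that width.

Treewidth 2.
One optimal decomposition is:
Bags: B1 = {c, d, f}  B2 = {d, f, g}  B3 = {d, f, j}  B4 = {e, f, g}  B5 = {d, f, i}  B6 = {a, f, j}  B7 = {d, h, i}  B8 = {b, d, f}
Tree: B1–B2, B1–B3, B2–B4, B3–B5, B3–B6, B5–B7, B2–B8

The largest bag has 3 vertices, giving width 2; this decomposition certifies tw(G) ≤ 2. For the lower bound, the 3 vertices {d, h, i} are pairwise adjacent, and any tree decomposition puts a clique entirely inside one bag — forcing width ≥ 2. Therefore the treewidth is 2.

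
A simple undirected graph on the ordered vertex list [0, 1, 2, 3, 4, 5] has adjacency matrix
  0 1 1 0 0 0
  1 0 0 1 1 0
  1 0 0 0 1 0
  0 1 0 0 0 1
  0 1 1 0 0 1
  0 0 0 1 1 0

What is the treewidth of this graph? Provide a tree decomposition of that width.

Treewidth 2.
One optimal decomposition is:
Bags: B1 = {0, 1, 2}  B2 = {1, 2, 4}  B3 = {1, 3, 4}  B4 = {3, 4, 5}
Tree: B1–B2, B2–B3, B3–B4

Every bag has size at most 3, so the width is 3 − 1 = 2 and tw(G) ≤ 2. For the lower bound, G contains the cycle 0–2–4–1–0, so G is not a forest; only forests have treewidth ≤ 1, hence tw(G) ≥ 2. Combining the bounds, tw(G) = 2.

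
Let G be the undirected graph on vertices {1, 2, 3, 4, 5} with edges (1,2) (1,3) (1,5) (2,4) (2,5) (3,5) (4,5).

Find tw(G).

A width-2 tree decomposition is:
Bags: B1 = {2, 4, 5}  B2 = {1, 2, 5}  B3 = {1, 3, 5}
Tree: B1–B2, B2–B3
The largest bag has 3 vertices, giving width 2; this decomposition certifies tw(G) ≤ 2. For the lower bound, the 3 vertices {1, 2, 5} are pairwise adjacent, and any tree decomposition puts a clique entirely inside one bag — forcing width ≥ 2. The upper and lower bounds meet at 2, so that is the treewidth.

2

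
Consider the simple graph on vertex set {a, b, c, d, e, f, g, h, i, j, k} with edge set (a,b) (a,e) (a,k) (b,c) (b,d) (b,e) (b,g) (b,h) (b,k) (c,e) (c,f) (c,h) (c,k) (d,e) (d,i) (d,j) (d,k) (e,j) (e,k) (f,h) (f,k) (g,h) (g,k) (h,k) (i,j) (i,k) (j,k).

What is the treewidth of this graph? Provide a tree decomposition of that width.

Treewidth 3.
Bags: B1 = {b, c, h, k}  B2 = {b, c, e, k}  B3 = {c, f, h, k}  B4 = {b, g, h, k}  B5 = {a, b, e, k}  B6 = {b, d, e, k}  B7 = {d, e, j, k}  B8 = {d, i, j, k}
Tree: B1–B2, B1–B3, B1–B4, B2–B5, B5–B6, B6–B7, B7–B8

The largest bag has 4 vertices, giving width 3; this decomposition certifies tw(G) ≤ 3. On the other hand G contains the 4-clique {d, e, j, k}. A clique must lie in a single bag of any decomposition, so no decomposition can have width below 3. The upper and lower bounds meet at 3, so that is the treewidth.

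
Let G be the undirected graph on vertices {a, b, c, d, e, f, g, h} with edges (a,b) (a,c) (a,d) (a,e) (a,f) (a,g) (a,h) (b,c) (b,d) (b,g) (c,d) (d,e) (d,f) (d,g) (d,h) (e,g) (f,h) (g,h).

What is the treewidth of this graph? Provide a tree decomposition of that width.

Treewidth 3.
One such decomposition:
Bags: B1 = {a, b, c, d}  B2 = {a, b, d, g}  B3 = {a, d, g, h}  B4 = {a, d, e, g}  B5 = {a, d, f, h}
Tree: B1–B2, B2–B3, B3–B4, B3–B5

Every bag has size at most 4, so the width is 4 − 1 = 3 and tw(G) ≤ 3. For the lower bound, the 4 vertices {a, d, e, g} are pairwise adjacent, and any tree decomposition puts a clique entirely inside one bag — forcing width ≥ 3. Hence tw(G) = 3 exactly.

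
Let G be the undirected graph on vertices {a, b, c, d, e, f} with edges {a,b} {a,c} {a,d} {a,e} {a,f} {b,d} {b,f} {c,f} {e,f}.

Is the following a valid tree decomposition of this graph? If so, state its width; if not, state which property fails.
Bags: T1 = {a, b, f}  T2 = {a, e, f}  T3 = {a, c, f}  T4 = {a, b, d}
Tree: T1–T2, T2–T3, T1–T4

Checking the three conditions: (i) the bags cover all of {a, b, c, d, e, f}; (ii) for each edge, some bag contains both endpoints; (iii) the bags containing any fixed vertex form a subtree. All hold, so the decomposition is valid with width 3 − 1 = 2.

Yes; width 2.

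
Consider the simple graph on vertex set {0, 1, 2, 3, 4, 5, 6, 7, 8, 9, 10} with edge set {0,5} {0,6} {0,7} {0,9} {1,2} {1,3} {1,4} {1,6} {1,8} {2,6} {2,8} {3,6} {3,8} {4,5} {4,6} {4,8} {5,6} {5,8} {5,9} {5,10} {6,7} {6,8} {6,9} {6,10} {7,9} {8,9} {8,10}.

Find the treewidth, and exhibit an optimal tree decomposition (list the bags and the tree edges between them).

Each bag holds 4 vertices, so the decomposition has width 3, which upper-bounds the treewidth. On the other hand G contains the 4-clique {0, 5, 6, 9}. A clique must lie in a single bag of any decomposition, so no decomposition can have width below 3. The upper and lower bounds meet at 3, so that is the treewidth.

Treewidth 3.
One such decomposition:
Bags: B1 = {5, 6, 8, 9}  B2 = {5, 6, 8, 10}  B3 = {0, 5, 6, 9}  B4 = {4, 5, 6, 8}  B5 = {1, 4, 6, 8}  B6 = {0, 6, 7, 9}  B7 = {1, 2, 6, 8}  B8 = {1, 3, 6, 8}
Tree: B1–B2, B1–B3, B2–B4, B4–B5, B3–B6, B5–B7, B7–B8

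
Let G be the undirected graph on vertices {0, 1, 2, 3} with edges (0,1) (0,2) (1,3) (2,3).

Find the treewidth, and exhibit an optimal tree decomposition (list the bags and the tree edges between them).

The largest bag has 3 vertices, giving width 2; this decomposition certifies tw(G) ≤ 2. For the lower bound, G contains the cycle 0–1–3–2–0, so G is not a forest; only forests have treewidth ≤ 1, hence tw(G) ≥ 2. Combining the bounds, tw(G) = 2.

Treewidth 2.
One such decomposition:
Bags: B1 = {0, 1, 3}  B2 = {0, 2, 3}
Tree: B1–B2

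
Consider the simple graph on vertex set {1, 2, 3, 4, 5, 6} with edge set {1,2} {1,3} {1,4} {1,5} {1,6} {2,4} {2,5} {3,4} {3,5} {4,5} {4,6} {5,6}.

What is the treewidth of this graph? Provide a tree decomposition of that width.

Each bag holds 4 vertices, so the decomposition has width 3, which upper-bounds the treewidth. Conversely, {1, 2, 4, 5} is a clique of size 4, and the vertices of any clique must share a bag in every tree decomposition; so some bag has ≥ 4 vertices and tw(G) ≥ 3. Hence tw(G) = 3 exactly.

Treewidth 3.
Bags: B1 = {1, 2, 4, 5}  B2 = {1, 4, 5, 6}  B3 = {1, 3, 4, 5}
Tree: B1–B2, B1–B3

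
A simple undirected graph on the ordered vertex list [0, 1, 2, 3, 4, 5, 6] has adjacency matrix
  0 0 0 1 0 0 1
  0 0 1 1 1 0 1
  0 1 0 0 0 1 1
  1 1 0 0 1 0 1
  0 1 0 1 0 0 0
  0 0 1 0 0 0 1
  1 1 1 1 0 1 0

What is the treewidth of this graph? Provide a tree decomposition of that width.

Each bag holds 3 vertices, so the decomposition has width 2, which upper-bounds the treewidth. Conversely, {1, 3, 4} is a clique of size 3, and the vertices of any clique must share a bag in every tree decomposition; so some bag has ≥ 3 vertices and tw(G) ≥ 2. Therefore the treewidth is 2.

Treewidth 2.
One such decomposition:
Bags: B1 = {1, 3, 6}  B2 = {1, 2, 6}  B3 = {2, 5, 6}  B4 = {0, 3, 6}  B5 = {1, 3, 4}
Tree: B1–B2, B2–B3, B1–B4, B1–B5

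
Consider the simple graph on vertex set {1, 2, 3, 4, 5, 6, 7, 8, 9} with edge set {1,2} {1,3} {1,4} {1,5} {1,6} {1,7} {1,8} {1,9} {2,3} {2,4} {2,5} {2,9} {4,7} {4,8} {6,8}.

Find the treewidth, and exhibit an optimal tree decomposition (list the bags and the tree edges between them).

Treewidth 2.
Bags: B1 = {1, 4, 8}  B2 = {1, 2, 4}  B3 = {1, 2, 3}  B4 = {1, 2, 9}  B5 = {1, 6, 8}  B6 = {1, 2, 5}  B7 = {1, 4, 7}
Tree: B1–B2, B2–B3, B2–B4, B1–B5, B4–B6, B1–B7

The largest bag has 3 vertices, giving width 2; this decomposition certifies tw(G) ≤ 2. Conversely, {1, 4, 8} is a clique of size 3, and the vertices of any clique must share a bag in every tree decomposition; so some bag has ≥ 3 vertices and tw(G) ≥ 2. Therefore the treewidth is 2.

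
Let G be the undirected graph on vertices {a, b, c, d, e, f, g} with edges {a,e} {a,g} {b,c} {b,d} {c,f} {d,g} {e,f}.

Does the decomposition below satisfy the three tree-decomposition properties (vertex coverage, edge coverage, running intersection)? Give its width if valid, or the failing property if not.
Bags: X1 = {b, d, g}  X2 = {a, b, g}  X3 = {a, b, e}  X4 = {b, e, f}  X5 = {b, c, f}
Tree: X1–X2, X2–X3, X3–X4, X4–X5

Every vertex of G appears in some bag (union = {a, b, c, d, e, f, g}); every edge is covered by a bag; and for each vertex v the set of bags containing v is connected in the bag tree. The decomposition is therefore valid. The largest bag has 3 vertices, so the width is 2.

Yes; width 2.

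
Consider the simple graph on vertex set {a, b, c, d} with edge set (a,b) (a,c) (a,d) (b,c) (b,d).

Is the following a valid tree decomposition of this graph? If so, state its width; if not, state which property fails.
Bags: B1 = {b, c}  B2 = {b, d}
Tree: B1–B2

A tree decomposition must satisfy three properties: every vertex lies in some bag; for every edge, both endpoints lie together in some bag; and for every vertex, the bags containing it form a connected subtree. Here vertex a appears in no bag, so the decomposition is invalid.

No — vertex a appears in no bag.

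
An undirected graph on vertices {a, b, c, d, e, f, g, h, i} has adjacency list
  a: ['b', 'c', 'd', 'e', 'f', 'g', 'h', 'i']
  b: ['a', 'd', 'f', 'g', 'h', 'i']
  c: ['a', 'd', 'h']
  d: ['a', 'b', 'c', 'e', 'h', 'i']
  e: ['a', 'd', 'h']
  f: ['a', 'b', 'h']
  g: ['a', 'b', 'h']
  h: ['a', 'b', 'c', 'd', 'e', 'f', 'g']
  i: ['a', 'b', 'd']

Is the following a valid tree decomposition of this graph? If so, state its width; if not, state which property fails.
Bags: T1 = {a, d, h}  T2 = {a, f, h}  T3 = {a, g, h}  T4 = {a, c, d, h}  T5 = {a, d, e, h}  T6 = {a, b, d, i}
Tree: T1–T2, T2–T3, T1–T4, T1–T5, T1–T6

A tree decomposition must satisfy three properties: every vertex lies in some bag; for every edge, both endpoints lie together in some bag; and for every vertex, the bags containing it form a connected subtree. Here edge (b,h) lies in no bag, so the decomposition is invalid.

No — edge (b,h) lies in no bag.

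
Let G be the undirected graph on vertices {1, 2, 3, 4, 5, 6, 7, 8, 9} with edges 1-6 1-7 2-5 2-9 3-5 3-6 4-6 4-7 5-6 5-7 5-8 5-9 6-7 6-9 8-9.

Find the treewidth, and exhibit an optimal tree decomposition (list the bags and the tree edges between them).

Treewidth 2.
One optimal decomposition is:
Bags: B1 = {2, 5, 9}  B2 = {5, 6, 9}  B3 = {5, 8, 9}  B4 = {3, 5, 6}  B5 = {5, 6, 7}  B6 = {4, 6, 7}  B7 = {1, 6, 7}
Tree: B1–B2, B2–B3, B2–B4, B2–B5, B5–B6, B6–B7

Each bag holds 3 vertices, so the decomposition has width 2, which upper-bounds the treewidth. On the other hand G contains the 3-clique {1, 6, 7}. A clique must lie in a single bag of any decomposition, so no decomposition can have width below 2. Combining the bounds, tw(G) = 2.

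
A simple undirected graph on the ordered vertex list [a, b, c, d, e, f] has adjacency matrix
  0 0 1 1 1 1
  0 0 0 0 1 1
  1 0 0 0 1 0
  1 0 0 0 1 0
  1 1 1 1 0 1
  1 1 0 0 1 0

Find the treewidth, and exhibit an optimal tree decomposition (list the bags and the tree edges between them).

Each bag holds 3 vertices, so the decomposition has width 2, which upper-bounds the treewidth. For the lower bound, the 3 vertices {a, d, e} are pairwise adjacent, and any tree decomposition puts a clique entirely inside one bag — forcing width ≥ 2. Hence tw(G) = 2 exactly.

Treewidth 2.
Bags: B1 = {a, e, f}  B2 = {b, e, f}  B3 = {a, d, e}  B4 = {a, c, e}
Tree: B1–B2, B1–B3, B1–B4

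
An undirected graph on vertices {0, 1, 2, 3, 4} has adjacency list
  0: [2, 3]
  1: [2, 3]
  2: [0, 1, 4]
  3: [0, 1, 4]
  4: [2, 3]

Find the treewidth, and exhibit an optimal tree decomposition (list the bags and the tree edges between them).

Each bag holds 3 vertices, so the decomposition has width 2, which upper-bounds the treewidth. The edges 0–3–1–2–0 form a cycle, so G is not a tree and its treewidth is at least 2. Hence tw(G) = 2 exactly.

Treewidth 2.
One such decomposition:
Bags: B1 = {0, 2, 3}  B2 = {1, 2, 3}  B3 = {2, 3, 4}
Tree: B1–B2, B2–B3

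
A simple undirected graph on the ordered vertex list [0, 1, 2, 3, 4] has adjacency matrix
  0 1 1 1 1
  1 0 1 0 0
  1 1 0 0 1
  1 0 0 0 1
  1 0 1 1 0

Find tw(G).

2

A width-2 tree decomposition is:
Bags: B1 = {0, 3, 4}  B2 = {0, 2, 4}  B3 = {0, 1, 2}
Tree: B1–B2, B2–B3
The largest bag has 3 vertices, giving width 2; this decomposition certifies tw(G) ≤ 2. For the lower bound, the 3 vertices {0, 1, 2} are pairwise adjacent, and any tree decomposition puts a clique entirely inside one bag — forcing width ≥ 2. Therefore the treewidth is 2.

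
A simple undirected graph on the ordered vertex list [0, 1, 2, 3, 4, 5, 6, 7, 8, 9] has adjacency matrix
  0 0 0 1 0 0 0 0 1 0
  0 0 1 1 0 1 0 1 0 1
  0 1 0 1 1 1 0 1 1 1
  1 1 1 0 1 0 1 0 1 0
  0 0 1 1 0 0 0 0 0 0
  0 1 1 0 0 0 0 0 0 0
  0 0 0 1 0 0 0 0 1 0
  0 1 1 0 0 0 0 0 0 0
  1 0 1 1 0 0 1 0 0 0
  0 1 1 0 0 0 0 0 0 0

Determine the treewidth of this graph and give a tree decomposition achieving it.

Each bag holds 3 vertices, so the decomposition has width 2, which upper-bounds the treewidth. Conversely, {0, 3, 8} is a clique of size 3, and the vertices of any clique must share a bag in every tree decomposition; so some bag has ≥ 3 vertices and tw(G) ≥ 2. Combining the bounds, tw(G) = 2.

Treewidth 2.
One optimal decomposition is:
Bags: B1 = {1, 2, 3}  B2 = {1, 2, 9}  B3 = {2, 3, 8}  B4 = {3, 6, 8}  B5 = {2, 3, 4}  B6 = {1, 2, 7}  B7 = {0, 3, 8}  B8 = {1, 2, 5}
Tree: B1–B2, B1–B3, B3–B4, B1–B5, B1–B6, B4–B7, B1–B8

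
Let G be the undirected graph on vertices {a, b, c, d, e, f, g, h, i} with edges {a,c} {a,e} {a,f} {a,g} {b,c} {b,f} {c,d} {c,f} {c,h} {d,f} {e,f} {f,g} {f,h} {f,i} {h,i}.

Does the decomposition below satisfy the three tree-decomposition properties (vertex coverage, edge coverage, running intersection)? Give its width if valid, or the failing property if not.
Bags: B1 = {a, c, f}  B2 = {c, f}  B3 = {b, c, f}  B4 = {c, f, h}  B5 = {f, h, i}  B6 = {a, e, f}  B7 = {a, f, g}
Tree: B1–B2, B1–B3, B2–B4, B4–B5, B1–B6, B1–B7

A tree decomposition must satisfy three properties: every vertex lies in some bag; for every edge, both endpoints lie together in some bag; and for every vertex, the bags containing it form a connected subtree. Here vertex d appears in no bag, so the decomposition is invalid.

No — vertex d appears in no bag.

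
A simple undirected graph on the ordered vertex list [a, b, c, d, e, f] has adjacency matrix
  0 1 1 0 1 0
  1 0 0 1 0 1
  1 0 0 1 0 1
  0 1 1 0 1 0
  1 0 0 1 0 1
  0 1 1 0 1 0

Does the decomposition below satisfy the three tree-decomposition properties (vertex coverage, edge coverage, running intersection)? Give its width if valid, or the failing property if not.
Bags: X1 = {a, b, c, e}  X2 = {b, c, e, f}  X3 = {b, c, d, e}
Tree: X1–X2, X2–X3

Yes; width 3.

Vertex coverage: the bags together contain {a, b, c, d, e, f}, the full vertex set. Edge coverage: each edge of G has both endpoints in at least one bag. Running intersection: for every vertex, the bags containing it form a connected subtree. All three properties hold, so this is a valid tree decomposition of width max|bag| − 1 = 3, and hence tw(G) ≤ 3.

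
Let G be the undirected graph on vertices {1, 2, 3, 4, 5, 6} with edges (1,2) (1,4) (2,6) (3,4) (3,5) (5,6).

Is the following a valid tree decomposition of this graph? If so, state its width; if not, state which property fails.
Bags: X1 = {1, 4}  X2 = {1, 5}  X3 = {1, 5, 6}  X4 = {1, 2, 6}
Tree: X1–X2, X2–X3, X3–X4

A tree decomposition must satisfy three properties: every vertex lies in some bag; for every edge, both endpoints lie together in some bag; and for every vertex, the bags containing it form a connected subtree. Here vertex 3 appears in no bag, so the decomposition is invalid.

No — vertex 3 appears in no bag.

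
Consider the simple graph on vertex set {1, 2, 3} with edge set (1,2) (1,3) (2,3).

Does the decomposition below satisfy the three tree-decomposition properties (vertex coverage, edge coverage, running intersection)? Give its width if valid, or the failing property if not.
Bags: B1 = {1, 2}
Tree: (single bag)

No — vertex 3 appears in no bag.

A tree decomposition must satisfy three properties: every vertex lies in some bag; for every edge, both endpoints lie together in some bag; and for every vertex, the bags containing it form a connected subtree. Here vertex 3 appears in no bag, so the decomposition is invalid.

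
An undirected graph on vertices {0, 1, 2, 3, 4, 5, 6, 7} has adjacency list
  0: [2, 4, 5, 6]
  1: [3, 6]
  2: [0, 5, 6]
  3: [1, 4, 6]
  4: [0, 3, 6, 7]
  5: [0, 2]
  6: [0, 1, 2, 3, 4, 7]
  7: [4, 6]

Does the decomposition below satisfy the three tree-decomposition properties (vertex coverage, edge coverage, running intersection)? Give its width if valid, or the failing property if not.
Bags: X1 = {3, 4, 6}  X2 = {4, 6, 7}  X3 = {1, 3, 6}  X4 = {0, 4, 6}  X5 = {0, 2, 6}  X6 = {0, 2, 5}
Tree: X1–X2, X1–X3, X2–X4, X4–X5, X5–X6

Vertex coverage: the bags together contain {0, 1, 2, 3, 4, 5, 6, 7}, the full vertex set. Edge coverage: each edge of G has both endpoints in at least one bag. Running intersection: for every vertex, the bags containing it form a connected subtree. All three properties hold, so this is a valid tree decomposition of width max|bag| − 1 = 2, and hence tw(G) ≤ 2.

Yes; width 2.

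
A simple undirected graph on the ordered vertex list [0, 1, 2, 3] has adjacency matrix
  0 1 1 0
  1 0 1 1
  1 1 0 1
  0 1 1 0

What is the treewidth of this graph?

A width-2 tree decomposition is:
Bags: B1 = {0, 1, 2}  B2 = {1, 2, 3}
Tree: B1–B2
The largest bag has 3 vertices, giving width 2; this decomposition certifies tw(G) ≤ 2. On the other hand G contains the 3-clique {0, 1, 2}. A clique must lie in a single bag of any decomposition, so no decomposition can have width below 2. The upper and lower bounds meet at 2, so that is the treewidth.

2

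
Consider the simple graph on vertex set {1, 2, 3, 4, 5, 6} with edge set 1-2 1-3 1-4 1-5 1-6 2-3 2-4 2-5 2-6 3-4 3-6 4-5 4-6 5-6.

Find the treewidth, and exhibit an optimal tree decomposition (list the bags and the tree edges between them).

Every bag has size at most 5, so the width is 5 − 1 = 4 and tw(G) ≤ 4. Conversely, {1, 2, 3, 4, 6} is a clique of size 5, and the vertices of any clique must share a bag in every tree decomposition; so some bag has ≥ 5 vertices and tw(G) ≥ 4. Hence tw(G) = 4 exactly.

Treewidth 4.
One optimal decomposition is:
Bags: B1 = {1, 2, 3, 4, 6}  B2 = {1, 2, 4, 5, 6}
Tree: B1–B2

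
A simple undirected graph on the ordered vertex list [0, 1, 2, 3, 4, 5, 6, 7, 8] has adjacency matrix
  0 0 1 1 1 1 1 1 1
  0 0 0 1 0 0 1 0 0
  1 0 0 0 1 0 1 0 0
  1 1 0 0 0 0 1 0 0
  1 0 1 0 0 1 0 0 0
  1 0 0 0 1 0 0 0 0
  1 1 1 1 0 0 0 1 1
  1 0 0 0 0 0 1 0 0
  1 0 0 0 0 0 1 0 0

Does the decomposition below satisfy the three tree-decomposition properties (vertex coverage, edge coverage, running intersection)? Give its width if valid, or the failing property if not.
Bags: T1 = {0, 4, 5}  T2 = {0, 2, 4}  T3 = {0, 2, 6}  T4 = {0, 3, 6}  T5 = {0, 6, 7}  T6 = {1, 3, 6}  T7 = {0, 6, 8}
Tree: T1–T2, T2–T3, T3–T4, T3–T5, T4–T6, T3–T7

Yes; width 2.

Every vertex of G appears in some bag (union = {0, 1, 2, 3, 4, 5, 6, 7, 8}); every edge is covered by a bag; and for each vertex v the set of bags containing v is connected in the bag tree. The decomposition is therefore valid. The largest bag has 3 vertices, so the width is 2.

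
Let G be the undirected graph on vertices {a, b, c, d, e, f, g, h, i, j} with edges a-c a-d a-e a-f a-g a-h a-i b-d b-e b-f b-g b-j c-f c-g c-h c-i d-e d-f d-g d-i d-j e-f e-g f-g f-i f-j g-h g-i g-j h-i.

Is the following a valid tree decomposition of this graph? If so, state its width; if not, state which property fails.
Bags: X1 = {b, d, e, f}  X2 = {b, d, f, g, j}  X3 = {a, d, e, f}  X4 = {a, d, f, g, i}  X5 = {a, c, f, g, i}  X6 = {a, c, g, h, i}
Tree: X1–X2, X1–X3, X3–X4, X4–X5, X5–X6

A tree decomposition must satisfy three properties: every vertex lies in some bag; for every edge, both endpoints lie together in some bag; and for every vertex, the bags containing it form a connected subtree. Here edge (g,e) lies in no bag, so the decomposition is invalid.

No — edge (g,e) lies in no bag.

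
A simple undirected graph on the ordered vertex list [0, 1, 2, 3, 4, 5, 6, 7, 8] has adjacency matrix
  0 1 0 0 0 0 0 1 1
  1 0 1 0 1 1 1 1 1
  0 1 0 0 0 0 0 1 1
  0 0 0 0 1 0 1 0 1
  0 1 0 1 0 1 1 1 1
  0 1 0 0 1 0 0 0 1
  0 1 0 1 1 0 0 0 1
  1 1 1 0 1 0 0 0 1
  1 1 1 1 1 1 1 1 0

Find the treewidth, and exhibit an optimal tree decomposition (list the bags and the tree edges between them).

Treewidth 3.
One such decomposition:
Bags: B1 = {1, 4, 7, 8}  B2 = {1, 4, 5, 8}  B3 = {1, 4, 6, 8}  B4 = {0, 1, 7, 8}  B5 = {3, 4, 6, 8}  B6 = {1, 2, 7, 8}
Tree: B1–B2, B1–B3, B1–B4, B3–B5, B4–B6

Each bag holds 4 vertices, so the decomposition has width 3, which upper-bounds the treewidth. For the lower bound, the 4 vertices {0, 1, 7, 8} are pairwise adjacent, and any tree decomposition puts a clique entirely inside one bag — forcing width ≥ 3. Combining the bounds, tw(G) = 3.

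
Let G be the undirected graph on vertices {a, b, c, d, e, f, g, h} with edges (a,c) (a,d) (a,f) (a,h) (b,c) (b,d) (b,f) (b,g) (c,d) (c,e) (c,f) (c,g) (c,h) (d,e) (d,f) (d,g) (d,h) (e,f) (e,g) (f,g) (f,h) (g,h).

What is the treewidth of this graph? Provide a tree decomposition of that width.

Treewidth 4.
One such decomposition:
Bags: B1 = {b, c, d, f, g}  B2 = {c, d, f, g, h}  B3 = {a, c, d, f, h}  B4 = {c, d, e, f, g}
Tree: B1–B2, B2–B3, B1–B4

Each bag holds 5 vertices, so the decomposition has width 4, which upper-bounds the treewidth. On the other hand G contains the 5-clique {c, d, e, f, g}. A clique must lie in a single bag of any decomposition, so no decomposition can have width below 4. The upper and lower bounds meet at 4, so that is the treewidth.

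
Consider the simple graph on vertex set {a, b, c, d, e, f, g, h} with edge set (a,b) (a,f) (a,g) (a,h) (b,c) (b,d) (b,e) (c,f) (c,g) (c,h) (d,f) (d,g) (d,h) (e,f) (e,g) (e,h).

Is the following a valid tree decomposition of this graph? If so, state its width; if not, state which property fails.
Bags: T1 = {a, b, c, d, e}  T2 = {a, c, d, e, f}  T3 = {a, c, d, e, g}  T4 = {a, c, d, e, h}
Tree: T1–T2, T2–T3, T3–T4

Yes; width 4.

Checking the three conditions: (i) the bags cover all of {a, b, c, d, e, f, g, h}; (ii) for each edge, some bag contains both endpoints; (iii) the bags containing any fixed vertex form a subtree. All hold, so the decomposition is valid with width 5 − 1 = 4.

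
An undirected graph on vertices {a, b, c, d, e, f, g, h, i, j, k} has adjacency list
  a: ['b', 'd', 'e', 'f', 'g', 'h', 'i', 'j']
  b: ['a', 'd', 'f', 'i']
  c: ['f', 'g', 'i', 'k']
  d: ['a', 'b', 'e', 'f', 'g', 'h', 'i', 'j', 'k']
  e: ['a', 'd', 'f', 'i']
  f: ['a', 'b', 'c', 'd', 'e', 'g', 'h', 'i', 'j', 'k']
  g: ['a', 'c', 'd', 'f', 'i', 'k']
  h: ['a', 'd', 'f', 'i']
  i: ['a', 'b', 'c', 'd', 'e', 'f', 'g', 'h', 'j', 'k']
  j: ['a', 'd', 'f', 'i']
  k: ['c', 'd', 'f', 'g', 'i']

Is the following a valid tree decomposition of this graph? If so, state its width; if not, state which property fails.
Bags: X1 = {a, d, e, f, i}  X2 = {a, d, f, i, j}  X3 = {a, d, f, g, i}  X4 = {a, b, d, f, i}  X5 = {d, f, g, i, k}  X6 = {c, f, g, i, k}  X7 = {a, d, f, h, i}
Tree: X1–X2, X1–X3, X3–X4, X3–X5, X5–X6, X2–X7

Vertex coverage: the bags together contain {a, b, c, d, e, f, g, h, i, j, k}, the full vertex set. Edge coverage: each edge of G has both endpoints in at least one bag. Running intersection: for every vertex, the bags containing it form a connected subtree. All three properties hold, so this is a valid tree decomposition of width max|bag| − 1 = 4, and hence tw(G) ≤ 4.

Yes; width 4.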